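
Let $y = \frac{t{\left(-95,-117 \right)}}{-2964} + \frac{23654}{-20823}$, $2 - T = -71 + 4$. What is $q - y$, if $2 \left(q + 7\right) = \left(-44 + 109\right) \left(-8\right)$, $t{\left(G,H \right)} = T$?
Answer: $- \frac{5469175027}{20573124} \approx -265.84$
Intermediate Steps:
$T = 69$ ($T = 2 - \left(-71 + 4\right) = 2 - -67 = 2 + 67 = 69$)
$t{\left(G,H \right)} = 69$
$q = -267$ ($q = -7 + \frac{\left(-44 + 109\right) \left(-8\right)}{2} = -7 + \frac{65 \left(-8\right)}{2} = -7 + \frac{1}{2} \left(-520\right) = -7 - 260 = -267$)
$y = - \frac{23849081}{20573124}$ ($y = \frac{69}{-2964} + \frac{23654}{-20823} = 69 \left(- \frac{1}{2964}\right) + 23654 \left(- \frac{1}{20823}\right) = - \frac{23}{988} - \frac{23654}{20823} = - \frac{23849081}{20573124} \approx -1.1592$)
$q - y = -267 - - \frac{23849081}{20573124} = -267 + \frac{23849081}{20573124} = - \frac{5469175027}{20573124}$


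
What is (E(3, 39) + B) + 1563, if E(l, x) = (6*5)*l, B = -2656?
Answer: -1003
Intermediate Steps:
E(l, x) = 30*l
(E(3, 39) + B) + 1563 = (30*3 - 2656) + 1563 = (90 - 2656) + 1563 = -2566 + 1563 = -1003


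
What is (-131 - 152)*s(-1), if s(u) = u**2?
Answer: -283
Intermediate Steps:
(-131 - 152)*s(-1) = (-131 - 152)*(-1)**2 = -283*1 = -283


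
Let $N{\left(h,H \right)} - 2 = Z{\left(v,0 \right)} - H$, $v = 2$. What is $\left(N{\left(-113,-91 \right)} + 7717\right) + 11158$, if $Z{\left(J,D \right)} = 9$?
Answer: $18977$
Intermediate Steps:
$N{\left(h,H \right)} = 11 - H$ ($N{\left(h,H \right)} = 2 - \left(-9 + H\right) = 11 - H$)
$\left(N{\left(-113,-91 \right)} + 7717\right) + 11158 = \left(\left(11 - -91\right) + 7717\right) + 11158 = \left(\left(11 + 91\right) + 7717\right) + 11158 = \left(102 + 7717\right) + 11158 = 7819 + 11158 = 18977$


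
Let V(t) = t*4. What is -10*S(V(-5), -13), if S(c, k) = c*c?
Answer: -4000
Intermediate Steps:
V(t) = 4*t
S(c, k) = c**2
-10*S(V(-5), -13) = -10*(4*(-5))**2 = -10*(-20)**2 = -10*400 = -4000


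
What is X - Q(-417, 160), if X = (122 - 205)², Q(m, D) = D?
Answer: 6729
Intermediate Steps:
X = 6889 (X = (-83)² = 6889)
X - Q(-417, 160) = 6889 - 1*160 = 6889 - 160 = 6729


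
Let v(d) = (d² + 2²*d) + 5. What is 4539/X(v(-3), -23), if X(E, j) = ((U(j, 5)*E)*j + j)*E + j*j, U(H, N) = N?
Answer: 4539/23 ≈ 197.35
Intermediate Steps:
v(d) = 5 + d² + 4*d (v(d) = (d² + 4*d) + 5 = 5 + d² + 4*d)
X(E, j) = j² + E*(j + 5*E*j) (X(E, j) = ((5*E)*j + j)*E + j*j = (5*E*j + j)*E + j² = (j + 5*E*j)*E + j² = E*(j + 5*E*j) + j² = j² + E*(j + 5*E*j))
4539/X(v(-3), -23) = 4539/((-23*((5 + (-3)² + 4*(-3)) - 23 + 5*(5 + (-3)² + 4*(-3))²))) = 4539/((-23*((5 + 9 - 12) - 23 + 5*(5 + 9 - 12)²))) = 4539/((-23*(2 - 23 + 5*2²))) = 4539/((-23*(2 - 23 + 5*4))) = 4539/((-23*(2 - 23 + 20))) = 4539/((-23*(-1))) = 4539/23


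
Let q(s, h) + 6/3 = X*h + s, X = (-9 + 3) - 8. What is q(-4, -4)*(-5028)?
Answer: -251400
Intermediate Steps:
X = -14 (X = -6 - 8 = -14)
q(s, h) = -2 + s - 14*h (q(s, h) = -2 + (-14*h + s) = -2 + (s - 14*h) = -2 + s - 14*h)
q(-4, -4)*(-5028) = (-2 - 4 - 14*(-4))*(-5028) = (-2 - 4 + 56)*(-5028) = 50*(-5028) = -251400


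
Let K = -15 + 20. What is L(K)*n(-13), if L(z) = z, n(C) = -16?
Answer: -80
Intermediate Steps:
K = 5
L(K)*n(-13) = 5*(-16) = -80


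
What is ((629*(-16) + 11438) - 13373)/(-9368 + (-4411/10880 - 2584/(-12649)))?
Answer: 1651315818880/1289262332979 ≈ 1.2808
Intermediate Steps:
((629*(-16) + 11438) - 13373)/(-9368 + (-4411/10880 - 2584/(-12649))) = ((-10064 + 11438) - 13373)/(-9368 + (-4411*1/10880 - 2584*(-1/12649))) = (1374 - 13373)/(-9368 + (-4411/10880 + 2584/12649)) = -11999/(-9368 - 27680819/137621120) = -11999/(-1289262332979/137621120) = -11999*(-137621120/1289262332979) = 1651315818880/1289262332979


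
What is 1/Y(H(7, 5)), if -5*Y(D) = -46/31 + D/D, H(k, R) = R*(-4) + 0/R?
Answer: 31/3 ≈ 10.333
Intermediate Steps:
H(k, R) = -4*R (H(k, R) = -4*R + 0 = -4*R)
Y(D) = 3/31 (Y(D) = -(-46/31 + D/D)/5 = -(-46*1/31 + 1)/5 = -(-46/31 + 1)/5 = -⅕*(-15/31) = 3/31)
1/Y(H(7, 5)) = 1/(3/31) = 31/3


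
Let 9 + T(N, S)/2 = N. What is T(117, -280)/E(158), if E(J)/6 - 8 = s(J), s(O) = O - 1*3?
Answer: 36/163 ≈ 0.22086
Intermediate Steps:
s(O) = -3 + O (s(O) = O - 3 = -3 + O)
T(N, S) = -18 + 2*N
E(J) = 30 + 6*J (E(J) = 48 + 6*(-3 + J) = 48 + (-18 + 6*J) = 30 + 6*J)
T(117, -280)/E(158) = (-18 + 2*117)/(30 + 6*158) = (-18 + 234)/(30 + 948) = 216/978 = 216*(1/978) = 36/163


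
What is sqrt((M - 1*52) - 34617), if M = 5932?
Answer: 3*I*sqrt(3193) ≈ 169.52*I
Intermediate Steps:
sqrt((M - 1*52) - 34617) = sqrt((5932 - 1*52) - 34617) = sqrt((5932 - 52) - 34617) = sqrt(5880 - 34617) = sqrt(-28737) = 3*I*sqrt(3193)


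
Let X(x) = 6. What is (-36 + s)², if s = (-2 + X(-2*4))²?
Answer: 400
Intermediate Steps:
s = 16 (s = (-2 + 6)² = 4² = 16)
(-36 + s)² = (-36 + 16)² = (-20)² = 400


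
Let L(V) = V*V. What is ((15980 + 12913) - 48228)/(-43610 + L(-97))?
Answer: 19335/34201 ≈ 0.56533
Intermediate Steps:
L(V) = V**2
((15980 + 12913) - 48228)/(-43610 + L(-97)) = ((15980 + 12913) - 48228)/(-43610 + (-97)**2) = (28893 - 48228)/(-43610 + 9409) = -19335/(-34201) = -19335*(-1/34201) = 19335/34201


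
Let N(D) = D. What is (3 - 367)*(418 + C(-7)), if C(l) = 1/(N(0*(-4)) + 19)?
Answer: -2891252/19 ≈ -1.5217e+5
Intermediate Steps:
C(l) = 1/19 (C(l) = 1/(0*(-4) + 19) = 1/(0 + 19) = 1/19)
(3 - 367)*(418 + C(-7)) = (3 - 367)*(418 + 1/19) = -364*7943/19 = -2891252/19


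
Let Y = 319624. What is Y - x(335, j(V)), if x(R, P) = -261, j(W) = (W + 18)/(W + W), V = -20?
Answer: 319885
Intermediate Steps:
j(W) = (18 + W)/(2*W) (j(W) = (18 + W)/((2*W)) = (18 + W)*(1/(2*W)) = (18 + W)/(2*W))
Y - x(335, j(V)) = 319624 - 1*(-261) = 319624 + 261 = 319885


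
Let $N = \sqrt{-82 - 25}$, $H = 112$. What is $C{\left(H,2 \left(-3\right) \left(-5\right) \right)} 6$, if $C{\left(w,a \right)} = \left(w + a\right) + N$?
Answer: $852 + 6 i \sqrt{107} \approx 852.0 + 62.064 i$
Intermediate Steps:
$N = i \sqrt{107}$ ($N = \sqrt{-107} = i \sqrt{107} \approx 10.344 i$)
$C{\left(w,a \right)} = a + w + i \sqrt{107}$ ($C{\left(w,a \right)} = \left(w + a\right) + i \sqrt{107} = \left(a + w\right) + i \sqrt{107} = a + w + i \sqrt{107}$)
$C{\left(H,2 \left(-3\right) \left(-5\right) \right)} 6 = \left(2 \left(-3\right) \left(-5\right) + 112 + i \sqrt{107}\right) 6 = \left(\left(-6\right) \left(-5\right) + 112 + i \sqrt{107}\right) 6 = \left(30 + 112 + i \sqrt{107}\right) 6 = \left(142 + i \sqrt{107}\right) 6 = 852 + 6 i \sqrt{107}$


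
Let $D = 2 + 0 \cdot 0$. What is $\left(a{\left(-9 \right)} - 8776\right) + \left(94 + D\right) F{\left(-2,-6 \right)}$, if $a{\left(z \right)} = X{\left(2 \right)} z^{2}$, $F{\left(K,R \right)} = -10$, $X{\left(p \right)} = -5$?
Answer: $-10141$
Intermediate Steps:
$a{\left(z \right)} = - 5 z^{2}$
$D = 2$ ($D = 2 + 0 = 2$)
$\left(a{\left(-9 \right)} - 8776\right) + \left(94 + D\right) F{\left(-2,-6 \right)} = \left(- 5 \left(-9\right)^{2} - 8776\right) + \left(94 + 2\right) \left(-10\right) = \left(\left(-5\right) 81 - 8776\right) + 96 \left(-10\right) = \left(-405 - 8776\right) - 960 = -9181 - 960 = -10141$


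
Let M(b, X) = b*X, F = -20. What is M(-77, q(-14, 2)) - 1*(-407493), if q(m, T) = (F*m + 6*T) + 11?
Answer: 384162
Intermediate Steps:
q(m, T) = 11 - 20*m + 6*T (q(m, T) = (-20*m + 6*T) + 11 = 11 - 20*m + 6*T)
M(b, X) = X*b
M(-77, q(-14, 2)) - 1*(-407493) = (11 - 20*(-14) + 6*2)*(-77) - 1*(-407493) = (11 + 280 + 12)*(-77) + 407493 = 303*(-77) + 407493 = -23331 + 407493 = 384162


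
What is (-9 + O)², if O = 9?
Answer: 0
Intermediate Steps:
(-9 + O)² = (-9 + 9)² = 0² = 0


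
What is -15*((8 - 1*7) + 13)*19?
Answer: -3990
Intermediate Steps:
-15*((8 - 1*7) + 13)*19 = -15*((8 - 7) + 13)*19 = -15*(1 + 13)*19 = -15*14*19 = -210*19 = -3990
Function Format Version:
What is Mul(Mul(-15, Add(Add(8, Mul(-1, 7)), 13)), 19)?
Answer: -3990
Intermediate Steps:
Mul(Mul(-15, Add(Add(8, Mul(-1, 7)), 13)), 19) = Mul(Mul(-15, Add(Add(8, -7), 13)), 19) = Mul(Mul(-15, Add(1, 13)), 19) = Mul(Mul(-15, 14), 19) = Mul(-210, 19) = -3990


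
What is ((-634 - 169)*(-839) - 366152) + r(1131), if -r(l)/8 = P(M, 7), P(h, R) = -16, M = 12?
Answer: 307693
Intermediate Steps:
r(l) = 128 (r(l) = -8*(-16) = 128)
((-634 - 169)*(-839) - 366152) + r(1131) = ((-634 - 169)*(-839) - 366152) + 128 = (-803*(-839) - 366152) + 128 = (673717 - 366152) + 128 = 307565 + 128 = 307693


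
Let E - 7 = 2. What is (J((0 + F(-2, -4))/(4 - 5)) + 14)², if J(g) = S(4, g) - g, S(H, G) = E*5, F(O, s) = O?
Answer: 3249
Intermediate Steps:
E = 9 (E = 7 + 2 = 9)
S(H, G) = 45 (S(H, G) = 9*5 = 45)
J(g) = 45 - g
(J((0 + F(-2, -4))/(4 - 5)) + 14)² = ((45 - (0 - 2)/(4 - 5)) + 14)² = ((45 - (-2)/(-1)) + 14)² = ((45 - (-2)*(-1)) + 14)² = ((45 - 1*2) + 14)² = ((45 - 2) + 14)² = (43 + 14)² = 57² = 3249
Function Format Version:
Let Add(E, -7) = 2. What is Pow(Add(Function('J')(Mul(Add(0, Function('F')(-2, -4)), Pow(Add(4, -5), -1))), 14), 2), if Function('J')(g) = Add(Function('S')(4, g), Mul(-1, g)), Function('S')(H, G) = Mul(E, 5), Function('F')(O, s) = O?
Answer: 3249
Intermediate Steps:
E = 9 (E = Add(7, 2) = 9)
Function('S')(H, G) = 45 (Function('S')(H, G) = Mul(9, 5) = 45)
Function('J')(g) = Add(45, Mul(-1, g))
Pow(Add(Function('J')(Mul(Add(0, Function('F')(-2, -4)), Pow(Add(4, -5), -1))), 14), 2) = Pow(Add(Add(45, Mul(-1, Mul(Add(0, -2), Pow(Add(4, -5), -1)))), 14), 2) = Pow(Add(Add(45, Mul(-1, Mul(-2, Pow(-1, -1)))), 14), 2) = Pow(Add(Add(45, Mul(-1, Mul(-2, -1))), 14), 2) = Pow(Add(Add(45, Mul(-1, 2)), 14), 2) = Pow(Add(Add(45, -2), 14), 2) = Pow(Add(43, 14), 2) = Pow(57, 2) = 3249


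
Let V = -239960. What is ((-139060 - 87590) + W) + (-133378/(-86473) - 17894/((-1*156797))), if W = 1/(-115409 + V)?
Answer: -1092069717793493834599/4818344141130989 ≈ -2.2665e+5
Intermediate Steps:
W = -1/355369 (W = 1/(-115409 - 239960) = 1/(-355369) = -1/355369 ≈ -2.8140e-6)
((-139060 - 87590) + W) + (-133378/(-86473) - 17894/((-1*156797))) = ((-139060 - 87590) - 1/355369) + (-133378/(-86473) - 17894/((-1*156797))) = (-226650 - 1/355369) + (-133378*(-1/86473) - 17894/(-156797)) = -80544383851/355369 + (133378/86473 - 17894*(-1/156797)) = -80544383851/355369 + (133378/86473 + 17894/156797) = -80544383851/355369 + 22460618128/13558706981 = -1092069717793493834599/4818344141130989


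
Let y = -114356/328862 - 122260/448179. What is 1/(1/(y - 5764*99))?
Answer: -42052792499693686/73694521149 ≈ -5.7064e+5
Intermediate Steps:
y = -45729312922/73694521149 (y = -114356*1/328862 - 122260*1/448179 = -57178/164431 - 122260/448179 = -45729312922/73694521149 ≈ -0.62053)
1/(1/(y - 5764*99)) = 1/(1/(-45729312922/73694521149 - 5764*99)) = 1/(1/(-45729312922/73694521149 - 570636)) = 1/(1/(-42052792499693686/73694521149)) = 1/(-73694521149/42052792499693686) = -42052792499693686/73694521149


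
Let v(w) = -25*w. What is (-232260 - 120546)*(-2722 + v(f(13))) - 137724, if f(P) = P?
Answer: 1074862158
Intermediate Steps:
(-232260 - 120546)*(-2722 + v(f(13))) - 137724 = (-232260 - 120546)*(-2722 - 25*13) - 137724 = -352806*(-2722 - 325) - 137724 = -352806*(-3047) - 137724 = 1074999882 - 137724 = 1074862158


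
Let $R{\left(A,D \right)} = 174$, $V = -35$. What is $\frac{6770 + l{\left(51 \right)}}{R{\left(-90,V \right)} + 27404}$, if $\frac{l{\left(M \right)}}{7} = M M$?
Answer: $\frac{24977}{27578} \approx 0.90569$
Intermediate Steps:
$l{\left(M \right)} = 7 M^{2}$ ($l{\left(M \right)} = 7 M M = 7 M^{2}$)
$\frac{6770 + l{\left(51 \right)}}{R{\left(-90,V \right)} + 27404} = \frac{6770 + 7 \cdot 51^{2}}{174 + 27404} = \frac{6770 + 7 \cdot 2601}{27578} = \left(6770 + 18207\right) \frac{1}{27578} = 24977 \cdot \frac{1}{27578} = \frac{24977}{27578}$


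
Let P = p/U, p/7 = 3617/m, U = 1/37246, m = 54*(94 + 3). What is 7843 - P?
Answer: -450974920/2619 ≈ -1.7219e+5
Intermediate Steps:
m = 5238 (m = 54*97 = 5238)
U = 1/37246 ≈ 2.6849e-5
p = 25319/5238 (p = 7*(3617/5238) = 25319/5238 ≈ 4.8337)
P = 471515737/2619 (P = 25319/(5238*(1/37246)) = (25319/5238)*37246 = 471515737/2619 ≈ 1.8004e+5)
7843 - P = 7843 - 1*471515737/2619 = 7843 - 471515737/2619 = -450974920/2619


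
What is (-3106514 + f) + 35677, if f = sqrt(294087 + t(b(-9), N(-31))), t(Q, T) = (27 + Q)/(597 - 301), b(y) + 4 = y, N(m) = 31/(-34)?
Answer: -3070837 + sqrt(1610420671)/74 ≈ -3.0703e+6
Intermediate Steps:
N(m) = -31/34 (N(m) = 31*(-1/34) = -31/34)
b(y) = -4 + y
t(Q, T) = 27/296 + Q/296 (t(Q, T) = (27 + Q)/296 = (27 + Q)*(1/296) = 27/296 + Q/296)
f = sqrt(1610420671)/74 (f = sqrt(294087 + (27/296 + (-4 - 9)/296)) = sqrt(294087 + (27/296 + (1/296)*(-13))) = sqrt(294087 + (27/296 - 13/296)) = sqrt(294087 + 7/148) = sqrt(43524883/148) = sqrt(1610420671)/74 ≈ 542.30)
(-3106514 + f) + 35677 = (-3106514 + sqrt(1610420671)/74) + 35677 = -3070837 + sqrt(1610420671)/74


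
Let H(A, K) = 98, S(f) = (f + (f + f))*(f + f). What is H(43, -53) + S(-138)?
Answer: 114362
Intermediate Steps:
S(f) = 6*f**2 (S(f) = (f + 2*f)*(2*f) = (3*f)*(2*f) = 6*f**2)
H(43, -53) + S(-138) = 98 + 6*(-138)**2 = 98 + 6*19044 = 98 + 114264 = 114362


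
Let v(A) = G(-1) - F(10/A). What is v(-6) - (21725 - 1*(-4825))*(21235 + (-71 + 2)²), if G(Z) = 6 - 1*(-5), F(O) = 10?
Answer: -690193799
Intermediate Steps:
G(Z) = 11 (G(Z) = 6 + 5 = 11)
v(A) = 1 (v(A) = 11 - 1*10 = 11 - 10 = 1)
v(-6) - (21725 - 1*(-4825))*(21235 + (-71 + 2)²) = 1 - (21725 - 1*(-4825))*(21235 + (-71 + 2)²) = 1 - (21725 + 4825)*(21235 + (-69)²) = 1 - 26550*(21235 + 4761) = 1 - 26550*25996 = 1 - 1*690193800 = 1 - 690193800 = -690193799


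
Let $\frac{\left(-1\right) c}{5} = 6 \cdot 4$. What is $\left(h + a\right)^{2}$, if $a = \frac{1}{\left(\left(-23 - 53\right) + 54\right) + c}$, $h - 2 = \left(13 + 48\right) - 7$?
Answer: $\frac{63218401}{20164} \approx 3135.2$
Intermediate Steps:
$c = -120$ ($c = - 5 \cdot 6 \cdot 4 = \left(-5\right) 24 = -120$)
$h = 56$ ($h = 2 + \left(\left(13 + 48\right) - 7\right) = 2 + \left(61 - 7\right) = 2 + 54 = 56$)
$a = - \frac{1}{142}$ ($a = \frac{1}{\left(\left(-23 - 53\right) + 54\right) - 120} = \frac{1}{\left(-76 + 54\right) - 120} = \frac{1}{-22 - 120} = \frac{1}{-142} = - \frac{1}{142} \approx -0.0070423$)
$\left(h + a\right)^{2} = \left(56 - \frac{1}{142}\right)^{2} = \left(\frac{7951}{142}\right)^{2} = \frac{63218401}{20164}$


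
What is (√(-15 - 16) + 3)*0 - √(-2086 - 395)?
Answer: -I*√2481 ≈ -49.81*I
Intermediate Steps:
(√(-15 - 16) + 3)*0 - √(-2086 - 395) = (√(-31) + 3)*0 - √(-2481) = (I*√31 + 3)*0 - I*√2481 = (3 + I*√31)*0 - I*√2481 = 0 - I*√2481 = -I*√2481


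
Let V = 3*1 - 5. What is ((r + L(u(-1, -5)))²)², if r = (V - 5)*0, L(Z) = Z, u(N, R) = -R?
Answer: 625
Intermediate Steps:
V = -2 (V = 3 - 5 = -2)
r = 0 (r = (-2 - 5)*0 = -7*0 = 0)
((r + L(u(-1, -5)))²)² = ((0 - 1*(-5))²)² = ((0 + 5)²)² = (5²)² = 25² = 625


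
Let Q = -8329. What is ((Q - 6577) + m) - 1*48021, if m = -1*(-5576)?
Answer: -57351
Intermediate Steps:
m = 5576
((Q - 6577) + m) - 1*48021 = ((-8329 - 6577) + 5576) - 1*48021 = (-14906 + 5576) - 48021 = -9330 - 48021 = -57351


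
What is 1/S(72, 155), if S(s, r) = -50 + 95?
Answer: 1/45 ≈ 0.022222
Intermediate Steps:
S(s, r) = 45
1/S(72, 155) = 1/45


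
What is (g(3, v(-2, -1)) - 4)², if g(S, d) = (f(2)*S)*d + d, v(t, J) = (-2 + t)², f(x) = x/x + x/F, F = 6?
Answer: 5776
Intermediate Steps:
f(x) = 1 + x/6 (f(x) = x/x + x/6 = 1 + x*(⅙) = 1 + x/6)
g(S, d) = d + 4*S*d/3 (g(S, d) = ((1 + (⅙)*2)*S)*d + d = ((1 + ⅓)*S)*d + d = (4*S/3)*d + d = 4*S*d/3 + d = d + 4*S*d/3)
(g(3, v(-2, -1)) - 4)² = ((-2 - 2)²*(3 + 4*3)/3 - 4)² = ((⅓)*(-4)²*(3 + 12) - 4)² = ((⅓)*16*15 - 4)² = (80 - 4)² = 76² = 5776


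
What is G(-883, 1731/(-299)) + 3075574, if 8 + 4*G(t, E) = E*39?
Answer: 282947431/92 ≈ 3.0755e+6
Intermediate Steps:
G(t, E) = -2 + 39*E/4 (G(t, E) = -2 + (E*39)/4 = -2 + (39*E)/4 = -2 + 39*E/4)
G(-883, 1731/(-299)) + 3075574 = (-2 + 39*(1731/(-299))/4) + 3075574 = (-2 + 39*(1731*(-1/299))/4) + 3075574 = (-2 + (39/4)*(-1731/299)) + 3075574 = (-2 - 5193/92) + 3075574 = -5377/92 + 3075574 = 282947431/92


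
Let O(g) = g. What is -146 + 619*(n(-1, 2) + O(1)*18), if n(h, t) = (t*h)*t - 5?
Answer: 5425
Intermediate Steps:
n(h, t) = -5 + h*t**2 (n(h, t) = (h*t)*t - 5 = h*t**2 - 5 = -5 + h*t**2)
-146 + 619*(n(-1, 2) + O(1)*18) = -146 + 619*((-5 - 1*2**2) + 1*18) = -146 + 619*((-5 - 1*4) + 18) = -146 + 619*((-5 - 4) + 18) = -146 + 619*(-9 + 18) = -146 + 619*9 = -146 + 5571 = 5425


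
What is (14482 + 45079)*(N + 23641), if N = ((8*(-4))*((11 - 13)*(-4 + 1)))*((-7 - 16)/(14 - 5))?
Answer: 4311918595/3 ≈ 1.4373e+9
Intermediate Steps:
N = 1472/3 (N = (-(-64)*(-3))*(-23/9) = (-32*6)*(-23*⅑) = -192*(-23/9) = 1472/3 ≈ 490.67)
(14482 + 45079)*(N + 23641) = (14482 + 45079)*(1472/3 + 23641) = 59561*(72395/3) = 4311918595/3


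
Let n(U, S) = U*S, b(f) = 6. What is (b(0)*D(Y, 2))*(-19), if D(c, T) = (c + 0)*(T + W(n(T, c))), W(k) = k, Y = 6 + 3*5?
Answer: -105336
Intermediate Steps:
n(U, S) = S*U
Y = 21 (Y = 6 + 15 = 21)
D(c, T) = c*(T + T*c) (D(c, T) = (c + 0)*(T + c*T) = c*(T + T*c))
(b(0)*D(Y, 2))*(-19) = (6*(2*21*(1 + 21)))*(-19) = (6*(2*21*22))*(-19) = (6*924)*(-19) = 5544*(-19) = -105336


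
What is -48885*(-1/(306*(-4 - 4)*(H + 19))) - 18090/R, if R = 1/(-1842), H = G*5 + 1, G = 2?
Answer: 163143431621/4896 ≈ 3.3322e+7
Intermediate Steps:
H = 11 (H = 2*5 + 1 = 10 + 1 = 11)
R = -1/1842 ≈ -0.00054289
-48885*(-1/(306*(-4 - 4)*(H + 19))) - 18090/R = -48885*(-1/(306*(-4 - 4)*(11 + 19))) - 18090/(-1/1842) = -48885/((-9180*(-8))) - 18090*(-1842) = -48885/((-306*(-240))) + 33321780 = -48885/73440 + 33321780 = -48885*1/73440 + 33321780 = -3259/4896 + 33321780 = 163143431621/4896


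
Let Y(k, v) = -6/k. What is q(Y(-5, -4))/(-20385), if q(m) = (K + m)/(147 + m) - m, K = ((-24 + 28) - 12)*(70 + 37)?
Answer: 25816/75526425 ≈ 0.00034181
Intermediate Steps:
K = -856 (K = (4 - 12)*107 = -8*107 = -856)
q(m) = -m + (-856 + m)/(147 + m) (q(m) = (-856 + m)/(147 + m) - m = -m + (-856 + m)/(147 + m))
q(Y(-5, -4))/(-20385) = ((-856 - (-6/(-5))² - (-876)/(-5))/(147 - 6/(-5)))/(-20385) = ((-856 - (-6*(-⅕))² - (-876)*(-1)/5)/(147 - 6*(-⅕)))*(-1/20385) = ((-856 - (6/5)² - 146*6/5)/(147 + 6/5))*(-1/20385) = ((-856 - 1*36/25 - 876/5)/(741/5))*(-1/20385) = (5*(-856 - 36/25 - 876/5)/741)*(-1/20385) = ((5/741)*(-25816/25))*(-1/20385) = -25816/3705*(-1/20385) = 25816/75526425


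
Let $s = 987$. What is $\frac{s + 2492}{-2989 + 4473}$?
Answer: $\frac{497}{212} \approx 2.3443$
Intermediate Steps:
$\frac{s + 2492}{-2989 + 4473} = \frac{987 + 2492}{-2989 + 4473} = \frac{3479}{1484} = 3479 \cdot \frac{1}{1484} = \frac{497}{212}$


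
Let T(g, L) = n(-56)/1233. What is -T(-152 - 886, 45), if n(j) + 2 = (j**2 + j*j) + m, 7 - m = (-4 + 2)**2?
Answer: -697/137 ≈ -5.0876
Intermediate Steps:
m = 3 (m = 7 - (-4 + 2)**2 = 7 - 1*(-2)**2 = 7 - 1*4 = 7 - 4 = 3)
n(j) = 1 + 2*j**2 (n(j) = -2 + ((j**2 + j*j) + 3) = -2 + ((j**2 + j**2) + 3) = -2 + (2*j**2 + 3) = -2 + (3 + 2*j**2) = 1 + 2*j**2)
T(g, L) = 697/137 (T(g, L) = (1 + 2*(-56)**2)/1233 = (1 + 2*3136)*(1/1233) = (1 + 6272)*(1/1233) = 6273*(1/1233) = 697/137)
-T(-152 - 886, 45) = -1*697/137 = -697/137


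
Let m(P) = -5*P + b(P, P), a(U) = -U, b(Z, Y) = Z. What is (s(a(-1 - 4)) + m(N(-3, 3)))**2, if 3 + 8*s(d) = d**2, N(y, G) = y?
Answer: 3481/16 ≈ 217.56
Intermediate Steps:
m(P) = -4*P (m(P) = -5*P + P = -4*P)
s(d) = -3/8 + d**2/8
(s(a(-1 - 4)) + m(N(-3, 3)))**2 = ((-3/8 + (-(-1 - 4))**2/8) - 4*(-3))**2 = ((-3/8 + (-1*(-5))**2/8) + 12)**2 = ((-3/8 + (1/8)*5**2) + 12)**2 = ((-3/8 + (1/8)*25) + 12)**2 = ((-3/8 + 25/8) + 12)**2 = (11/4 + 12)**2 = (59/4)**2 = 3481/16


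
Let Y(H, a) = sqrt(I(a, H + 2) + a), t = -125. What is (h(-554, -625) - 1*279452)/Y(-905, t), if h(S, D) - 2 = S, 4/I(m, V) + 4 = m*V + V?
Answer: 560008*I*sqrt(24485995002)/3498999 ≈ 25044.0*I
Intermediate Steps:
I(m, V) = 4/(-4 + V + V*m) (I(m, V) = 4/(-4 + (m*V + V)) = 4/(-4 + (V*m + V)) = 4/(-4 + (V + V*m)) = 4/(-4 + V + V*m))
h(S, D) = 2 + S
Y(H, a) = sqrt(a + 4/(-2 + H + a*(2 + H))) (Y(H, a) = sqrt(4/(-4 + (H + 2) + (H + 2)*a) + a) = sqrt(4/(-4 + (2 + H) + (2 + H)*a) + a) = sqrt(4/(-4 + (2 + H) + a*(2 + H)) + a) = sqrt(4/(-2 + H + a*(2 + H)) + a) = sqrt(a + 4/(-2 + H + a*(2 + H))))
(h(-554, -625) - 1*279452)/Y(-905, t) = ((2 - 554) - 1*279452)/(sqrt((4 - 125*(-2 - 905 - 125*(2 - 905)))/(-2 - 905 - 125*(2 - 905)))) = (-552 - 279452)/(sqrt((4 - 125*(-2 - 905 - 125*(-903)))/(-2 - 905 - 125*(-903)))) = -280004*sqrt(-2 - 905 + 112875)/sqrt(4 - 125*(-2 - 905 + 112875)) = -280004*4*sqrt(6998)/sqrt(4 - 125*111968) = -280004*4*sqrt(6998)/sqrt(4 - 13996000) = -280004*(-2*I*sqrt(24485995002)/3498999) = -(-560008)*I*sqrt(24485995002)/3498999 = 560008*I*sqrt(24485995002)/3498999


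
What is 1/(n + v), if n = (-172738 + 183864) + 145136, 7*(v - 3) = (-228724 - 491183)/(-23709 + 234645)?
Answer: 492184/76910892791 ≈ 6.3994e-6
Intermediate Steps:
v = 1236583/492184 (v = 3 + ((-228724 - 491183)/(-23709 + 234645))/7 = 3 + (-719907/210936)/7 = 3 + (-719907*1/210936)/7 = 3 + (1/7)*(-239969/70312) = 3 - 239969/492184 = 1236583/492184 ≈ 2.5124)
n = 156262 (n = 11126 + 145136 = 156262)
1/(n + v) = 1/(156262 + 1236583/492184) = 1/(76910892791/492184) = 492184/76910892791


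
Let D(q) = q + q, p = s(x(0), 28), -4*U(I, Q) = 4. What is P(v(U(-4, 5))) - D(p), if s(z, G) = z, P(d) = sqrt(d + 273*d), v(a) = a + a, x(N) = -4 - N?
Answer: 8 + 2*I*sqrt(137) ≈ 8.0 + 23.409*I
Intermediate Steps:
U(I, Q) = -1 (U(I, Q) = -1/4*4 = -1)
v(a) = 2*a
P(d) = sqrt(274)*sqrt(d) (P(d) = sqrt(274*d) = sqrt(274)*sqrt(d))
p = -4 (p = -4 - 1*0 = -4 + 0 = -4)
D(q) = 2*q
P(v(U(-4, 5))) - D(p) = sqrt(274)*sqrt(2*(-1)) - 2*(-4) = sqrt(274)*sqrt(-2) - 1*(-8) = sqrt(274)*(I*sqrt(2)) + 8 = 2*I*sqrt(137) + 8 = 8 + 2*I*sqrt(137)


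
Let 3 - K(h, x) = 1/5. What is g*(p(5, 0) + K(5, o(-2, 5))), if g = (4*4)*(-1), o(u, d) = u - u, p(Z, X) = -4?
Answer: 96/5 ≈ 19.200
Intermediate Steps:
o(u, d) = 0
K(h, x) = 14/5 (K(h, x) = 3 - 1/5 = 3 - 1*⅕ = 3 - ⅕ = 14/5)
g = -16 (g = 16*(-1) = -16)
g*(p(5, 0) + K(5, o(-2, 5))) = -16*(-4 + 14/5) = -16*(-6/5) = 96/5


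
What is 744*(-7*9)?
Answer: -46872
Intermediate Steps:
744*(-7*9) = 744*(-63) = -46872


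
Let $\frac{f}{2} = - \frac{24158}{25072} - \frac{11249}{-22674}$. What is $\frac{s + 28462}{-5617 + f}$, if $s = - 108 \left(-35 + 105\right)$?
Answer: $- \frac{1485302725032}{399212225863} \approx -3.7206$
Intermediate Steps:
$s = -7560$ ($s = \left(-108\right) 70 = -7560$)
$f = - \frac{66430891}{71060316}$ ($f = 2 \left(- \frac{24158}{25072} - \frac{11249}{-22674}\right) = 2 \left(\left(-24158\right) \frac{1}{25072} - - \frac{11249}{22674}\right) = 2 \left(- \frac{12079}{12536} + \frac{11249}{22674}\right) = 2 \left(- \frac{66430891}{142120632}\right) = - \frac{66430891}{71060316} \approx -0.93485$)
$\frac{s + 28462}{-5617 + f} = \frac{-7560 + 28462}{-5617 - \frac{66430891}{71060316}} = \frac{20902}{- \frac{399212225863}{71060316}} = 20902 \left(- \frac{71060316}{399212225863}\right) = - \frac{1485302725032}{399212225863}$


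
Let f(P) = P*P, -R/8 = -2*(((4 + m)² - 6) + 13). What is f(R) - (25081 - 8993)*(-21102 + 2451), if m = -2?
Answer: 300088264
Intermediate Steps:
R = 176 (R = -(-16)*(((4 - 2)² - 6) + 13) = -(-16)*((2² - 6) + 13) = -(-16)*((4 - 6) + 13) = -(-16)*(-2 + 13) = -(-16)*11 = -8*(-22) = 176)
f(P) = P²
f(R) - (25081 - 8993)*(-21102 + 2451) = 176² - (25081 - 8993)*(-21102 + 2451) = 30976 - 16088*(-18651) = 30976 - 1*(-300057288) = 30976 + 300057288 = 300088264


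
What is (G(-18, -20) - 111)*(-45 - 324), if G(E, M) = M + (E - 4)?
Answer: 56457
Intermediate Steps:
G(E, M) = -4 + E + M (G(E, M) = M + (-4 + E) = -4 + E + M)
(G(-18, -20) - 111)*(-45 - 324) = ((-4 - 18 - 20) - 111)*(-45 - 324) = (-42 - 111)*(-369) = -153*(-369) = 56457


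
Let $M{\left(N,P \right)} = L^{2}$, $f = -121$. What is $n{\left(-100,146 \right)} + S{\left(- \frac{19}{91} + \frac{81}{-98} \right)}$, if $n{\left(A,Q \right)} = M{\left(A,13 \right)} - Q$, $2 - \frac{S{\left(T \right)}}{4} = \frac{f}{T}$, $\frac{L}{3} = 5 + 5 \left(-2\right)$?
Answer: $- \frac{501863}{1319} \approx -380.49$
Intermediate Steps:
$L = -15$ ($L = 3 \left(5 + 5 \left(-2\right)\right) = 3 \left(5 - 10\right) = 3 \left(-5\right) = -15$)
$S{\left(T \right)} = 8 + \frac{484}{T}$ ($S{\left(T \right)} = 8 - 4 \left(- \frac{121}{T}\right) = 8 + \frac{484}{T}$)
$M{\left(N,P \right)} = 225$ ($M{\left(N,P \right)} = \left(-15\right)^{2} = 225$)
$n{\left(A,Q \right)} = 225 - Q$
$n{\left(-100,146 \right)} + S{\left(- \frac{19}{91} + \frac{81}{-98} \right)} = \left(225 - 146\right) + \left(8 + \frac{484}{- \frac{19}{91} + \frac{81}{-98}}\right) = \left(225 - 146\right) + \left(8 + \frac{484}{\left(-19\right) \frac{1}{91} + 81 \left(- \frac{1}{98}\right)}\right) = 79 + \left(8 + \frac{484}{- \frac{19}{91} - \frac{81}{98}}\right) = 79 + \left(8 + \frac{484}{- \frac{1319}{1274}}\right) = 79 + \left(8 + 484 \left(- \frac{1274}{1319}\right)\right) = 79 + \left(8 - \frac{616616}{1319}\right) = 79 - \frac{606064}{1319} = - \frac{501863}{1319}$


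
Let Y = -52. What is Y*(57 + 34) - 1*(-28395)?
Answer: 23663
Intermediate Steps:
Y*(57 + 34) - 1*(-28395) = -52*(57 + 34) - 1*(-28395) = -52*91 + 28395 = -4732 + 28395 = 23663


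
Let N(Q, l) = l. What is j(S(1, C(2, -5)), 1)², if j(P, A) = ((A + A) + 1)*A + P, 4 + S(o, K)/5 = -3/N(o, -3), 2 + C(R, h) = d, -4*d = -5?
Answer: 144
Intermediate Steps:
d = 5/4 (d = -¼*(-5) = 5/4 ≈ 1.2500)
C(R, h) = -¾ (C(R, h) = -2 + 5/4 = -¾)
S(o, K) = -15 (S(o, K) = -20 + 5*(-3/(-3)) = -20 + 5*(-3*(-⅓)) = -20 + 5*1 = -20 + 5 = -15)
j(P, A) = P + A*(1 + 2*A) (j(P, A) = (2*A + 1)*A + P = (1 + 2*A)*A + P = A*(1 + 2*A) + P = P + A*(1 + 2*A))
j(S(1, C(2, -5)), 1)² = (1 - 15 + 2*1²)² = (1 - 15 + 2*1)² = (1 - 15 + 2)² = (-12)² = 144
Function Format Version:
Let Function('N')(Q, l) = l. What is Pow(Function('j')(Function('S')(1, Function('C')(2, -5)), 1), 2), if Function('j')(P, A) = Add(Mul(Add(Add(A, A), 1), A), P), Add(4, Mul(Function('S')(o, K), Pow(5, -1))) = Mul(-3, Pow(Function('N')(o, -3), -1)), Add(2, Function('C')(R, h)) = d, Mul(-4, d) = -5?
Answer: 144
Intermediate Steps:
d = Rational(5, 4) (d = Mul(Rational(-1, 4), -5) = Rational(5, 4) ≈ 1.2500)
Function('C')(R, h) = Rational(-3, 4) (Function('C')(R, h) = Add(-2, Rational(5, 4)) = Rational(-3, 4))
Function('S')(o, K) = -15 (Function('S')(o, K) = Add(-20, Mul(5, Mul(-3, Pow(-3, -1)))) = Add(-20, Mul(5, Mul(-3, Rational(-1, 3)))) = Add(-20, Mul(5, 1)) = Add(-20, 5) = -15)
Function('j')(P, A) = Add(P, Mul(A, Add(1, Mul(2, A)))) (Function('j')(P, A) = Add(Mul(Add(Mul(2, A), 1), A), P) = Add(Mul(Add(1, Mul(2, A)), A), P) = Add(Mul(A, Add(1, Mul(2, A))), P) = Add(P, Mul(A, Add(1, Mul(2, A)))))
Pow(Function('j')(Function('S')(1, Function('C')(2, -5)), 1), 2) = Pow(Add(1, -15, Mul(2, Pow(1, 2))), 2) = Pow(Add(1, -15, Mul(2, 1)), 2) = Pow(Add(1, -15, 2), 2) = Pow(-12, 2) = 144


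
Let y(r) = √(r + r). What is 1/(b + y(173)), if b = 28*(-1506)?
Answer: -21084/889069939 - √346/1778139878 ≈ -2.3725e-5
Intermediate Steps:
b = -42168
y(r) = √2*√r (y(r) = √(2*r) = √2*√r)
1/(b + y(173)) = 1/(-42168 + √2*√173) = 1/(-42168 + √346)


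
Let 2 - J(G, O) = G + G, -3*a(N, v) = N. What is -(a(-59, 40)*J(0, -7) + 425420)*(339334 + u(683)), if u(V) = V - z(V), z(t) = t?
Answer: -433118452252/3 ≈ -1.4437e+11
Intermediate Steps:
a(N, v) = -N/3
J(G, O) = 2 - 2*G (J(G, O) = 2 - (G + G) = 2 - 2*G)
u(V) = 0 (u(V) = V - V = 0)
-(a(-59, 40)*J(0, -7) + 425420)*(339334 + u(683)) = -((-⅓*(-59))*(2 - 2*0) + 425420)*(339334 + 0) = -(59*(2 + 0)/3 + 425420)*339334 = -((59/3)*2 + 425420)*339334 = -(118/3 + 425420)*339334 = -1276378*339334/3 = -1*433118452252/3 = -433118452252/3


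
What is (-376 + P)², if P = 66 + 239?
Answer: 5041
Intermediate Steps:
P = 305
(-376 + P)² = (-376 + 305)² = (-71)² = 5041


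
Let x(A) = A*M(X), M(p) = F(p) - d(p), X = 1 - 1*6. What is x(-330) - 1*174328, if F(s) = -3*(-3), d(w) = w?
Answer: -178948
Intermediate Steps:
X = -5 (X = 1 - 6 = -5)
F(s) = 9
M(p) = 9 - p
x(A) = 14*A (x(A) = A*(9 - 1*(-5)) = A*(9 + 5) = A*14 = 14*A)
x(-330) - 1*174328 = 14*(-330) - 1*174328 = -4620 - 174328 = -178948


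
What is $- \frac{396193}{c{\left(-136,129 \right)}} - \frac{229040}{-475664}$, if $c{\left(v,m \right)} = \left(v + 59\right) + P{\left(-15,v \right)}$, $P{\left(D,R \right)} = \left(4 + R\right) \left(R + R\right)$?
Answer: $- \frac{1609365456}{152157269} \approx -10.577$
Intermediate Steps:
$P{\left(D,R \right)} = 2 R \left(4 + R\right)$ ($P{\left(D,R \right)} = \left(4 + R\right) 2 R = 2 R \left(4 + R\right)$)
$c{\left(v,m \right)} = 59 + v + 2 v \left(4 + v\right)$ ($c{\left(v,m \right)} = \left(v + 59\right) + 2 v \left(4 + v\right) = \left(59 + v\right) + 2 v \left(4 + v\right) = 59 + v + 2 v \left(4 + v\right)$)
$- \frac{396193}{c{\left(-136,129 \right)}} - \frac{229040}{-475664} = - \frac{396193}{59 - 136 + 2 \left(-136\right) \left(4 - 136\right)} - \frac{229040}{-475664} = - \frac{396193}{59 - 136 + 2 \left(-136\right) \left(-132\right)} - - \frac{2045}{4247} = - \frac{396193}{59 - 136 + 35904} + \frac{2045}{4247} = - \frac{396193}{35827} + \frac{2045}{4247} = - \frac{1609365456}{152157269}$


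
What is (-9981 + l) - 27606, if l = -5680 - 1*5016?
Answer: -48283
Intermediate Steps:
l = -10696 (l = -5680 - 5016 = -10696)
(-9981 + l) - 27606 = (-9981 - 10696) - 27606 = -20677 - 27606 = -48283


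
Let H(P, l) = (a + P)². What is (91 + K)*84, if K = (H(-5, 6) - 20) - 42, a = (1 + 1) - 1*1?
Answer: 3780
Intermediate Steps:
a = 1 (a = 2 - 1 = 1)
H(P, l) = (1 + P)²
K = -46 (K = ((1 - 5)² - 20) - 42 = ((-4)² - 20) - 42 = (16 - 20) - 42 = -4 - 42 = -46)
(91 + K)*84 = (91 - 46)*84 = 45*84 = 3780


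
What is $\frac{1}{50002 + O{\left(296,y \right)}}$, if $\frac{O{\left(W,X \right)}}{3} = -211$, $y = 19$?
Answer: $\frac{1}{49369} \approx 2.0256 \cdot 10^{-5}$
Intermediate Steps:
$O{\left(W,X \right)} = -633$ ($O{\left(W,X \right)} = 3 \left(-211\right) = -633$)
$\frac{1}{50002 + O{\left(296,y \right)}} = \frac{1}{50002 - 633} = \frac{1}{49369}$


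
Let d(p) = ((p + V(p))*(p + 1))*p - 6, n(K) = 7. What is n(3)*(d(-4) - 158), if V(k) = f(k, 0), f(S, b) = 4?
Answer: -1148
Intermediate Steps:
V(k) = 4
d(p) = -6 + p*(1 + p)*(4 + p) (d(p) = ((p + 4)*(p + 1))*p - 6 = ((4 + p)*(1 + p))*p - 6 = ((1 + p)*(4 + p))*p - 6 = p*(1 + p)*(4 + p) - 6 = -6 + p*(1 + p)*(4 + p))
n(3)*(d(-4) - 158) = 7*((-6 + (-4)³ + 4*(-4) + 5*(-4)²) - 158) = 7*((-6 - 64 - 16 + 5*16) - 158) = 7*((-6 - 64 - 16 + 80) - 158) = 7*(-6 - 158) = 7*(-164) = -1148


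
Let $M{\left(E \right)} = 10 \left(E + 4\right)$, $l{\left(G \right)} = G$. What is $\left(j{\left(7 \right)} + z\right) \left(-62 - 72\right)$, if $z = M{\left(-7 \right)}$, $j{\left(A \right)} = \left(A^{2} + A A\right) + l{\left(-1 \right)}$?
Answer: $-8978$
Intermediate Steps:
$M{\left(E \right)} = 40 + 10 E$ ($M{\left(E \right)} = 10 \left(4 + E\right) = 40 + 10 E$)
$j{\left(A \right)} = -1 + 2 A^{2}$ ($j{\left(A \right)} = \left(A^{2} + A A\right) - 1 = \left(A^{2} + A^{2}\right) - 1 = 2 A^{2} - 1 = -1 + 2 A^{2}$)
$z = -30$ ($z = 40 + 10 \left(-7\right) = 40 - 70 = -30$)
$\left(j{\left(7 \right)} + z\right) \left(-62 - 72\right) = \left(\left(-1 + 2 \cdot 7^{2}\right) - 30\right) \left(-62 - 72\right) = \left(\left(-1 + 2 \cdot 49\right) - 30\right) \left(-134\right) = \left(\left(-1 + 98\right) - 30\right) \left(-134\right) = \left(97 - 30\right) \left(-134\right) = 67 \left(-134\right) = -8978$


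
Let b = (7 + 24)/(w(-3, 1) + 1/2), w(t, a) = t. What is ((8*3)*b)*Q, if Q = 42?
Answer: -62496/5 ≈ -12499.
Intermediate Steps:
b = -62/5 (b = (7 + 24)/(-3 + 1/2) = 31/(-3 + 1/2) = 31/(-5/2) = 31*(-2/5) = -62/5 ≈ -12.400)
((8*3)*b)*Q = ((8*3)*(-62/5))*42 = (24*(-62/5))*42 = -1488/5*42 = -62496/5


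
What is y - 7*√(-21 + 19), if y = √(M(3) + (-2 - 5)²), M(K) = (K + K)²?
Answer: √85 - 7*I*√2 ≈ 9.2195 - 9.8995*I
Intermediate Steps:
M(K) = 4*K² (M(K) = (2*K)² = 4*K²)
y = √85 (y = √(4*3² + (-2 - 5)²) = √(4*9 + (-7)²) = √(36 + 49) = √85 ≈ 9.2195)
y - 7*√(-21 + 19) = √85 - 7*√(-21 + 19) = √85 - 7*I*√2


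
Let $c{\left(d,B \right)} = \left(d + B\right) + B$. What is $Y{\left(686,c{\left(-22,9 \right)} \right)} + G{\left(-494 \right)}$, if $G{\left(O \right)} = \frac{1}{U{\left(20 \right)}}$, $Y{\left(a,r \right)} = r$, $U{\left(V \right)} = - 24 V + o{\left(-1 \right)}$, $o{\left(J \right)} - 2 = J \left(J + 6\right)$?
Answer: $- \frac{1933}{483} \approx -4.0021$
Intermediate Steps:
$o{\left(J \right)} = 2 + J \left(6 + J\right)$ ($o{\left(J \right)} = 2 + J \left(J + 6\right) = 2 + J \left(6 + J\right)$)
$c{\left(d,B \right)} = d + 2 B$ ($c{\left(d,B \right)} = \left(B + d\right) + B = d + 2 B$)
$U{\left(V \right)} = -3 - 24 V$ ($U{\left(V \right)} = - 24 V + \left(2 + \left(-1\right)^{2} + 6 \left(-1\right)\right) = - 24 V + \left(2 + 1 - 6\right) = - 24 V - 3 = -3 - 24 V$)
$G{\left(O \right)} = - \frac{1}{483}$ ($G{\left(O \right)} = \frac{1}{-3 - 480} = \frac{1}{-483} = - \frac{1}{483}$)
$Y{\left(686,c{\left(-22,9 \right)} \right)} + G{\left(-494 \right)} = \left(-22 + 2 \cdot 9\right) - \frac{1}{483} = \left(-22 + 18\right) - \frac{1}{483} = -4 - \frac{1}{483} = - \frac{1933}{483}$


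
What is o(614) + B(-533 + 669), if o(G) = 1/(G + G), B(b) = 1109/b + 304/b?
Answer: 433825/41752 ≈ 10.391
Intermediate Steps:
B(b) = 1413/b
o(G) = 1/(2*G)
o(614) + B(-533 + 669) = (1/2)/614 + 1413/(-533 + 669) = (1/2)*(1/614) + 1413/136 = 1/1228 + 1413*(1/136) = 1/1228 + 1413/136 = 433825/41752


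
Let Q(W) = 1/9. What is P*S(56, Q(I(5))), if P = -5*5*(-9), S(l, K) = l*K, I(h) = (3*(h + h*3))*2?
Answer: 1400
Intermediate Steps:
I(h) = 24*h (I(h) = (3*(h + 3*h))*2 = (3*(4*h))*2 = (12*h)*2 = 24*h)
Q(W) = 1/9
S(l, K) = K*l
P = 225 (P = -25*(-9) = 225)
P*S(56, Q(I(5))) = 225*((1/9)*56) = 225*(56/9) = 1400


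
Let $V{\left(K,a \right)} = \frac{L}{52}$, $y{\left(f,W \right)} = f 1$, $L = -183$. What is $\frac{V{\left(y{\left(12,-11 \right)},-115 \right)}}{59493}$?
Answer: $- \frac{61}{1031212} \approx -5.9154 \cdot 10^{-5}$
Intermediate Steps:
$y{\left(f,W \right)} = f$
$V{\left(K,a \right)} = - \frac{183}{52}$
$\frac{V{\left(y{\left(12,-11 \right)},-115 \right)}}{59493} = - \frac{183}{52 \cdot 59493} = \left(- \frac{183}{52}\right) \frac{1}{59493} = - \frac{61}{1031212}$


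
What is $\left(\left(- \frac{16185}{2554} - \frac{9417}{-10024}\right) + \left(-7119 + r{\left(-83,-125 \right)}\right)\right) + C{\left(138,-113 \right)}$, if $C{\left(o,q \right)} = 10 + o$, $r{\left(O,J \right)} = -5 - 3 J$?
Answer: $- \frac{84566171159}{12800648} \approx -6606.4$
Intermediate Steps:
$\left(\left(- \frac{16185}{2554} - \frac{9417}{-10024}\right) + \left(-7119 + r{\left(-83,-125 \right)}\right)\right) + C{\left(138,-113 \right)} = \left(\left(- \frac{16185}{2554} - \frac{9417}{-10024}\right) - 6749\right) + \left(10 + 138\right) = \left(\left(\left(-16185\right) \frac{1}{2554} - - \frac{9417}{10024}\right) + \left(-7119 + \left(-5 + 375\right)\right)\right) + 148 = \left(\left(- \frac{16185}{2554} + \frac{9417}{10024}\right) + \left(-7119 + 370\right)\right) + 148 = \left(- \frac{69093711}{12800648} - 6749\right) + 148 = - \frac{86460667063}{12800648} + 148 = - \frac{84566171159}{12800648}$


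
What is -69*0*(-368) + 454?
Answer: 454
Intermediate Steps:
-69*0*(-368) + 454 = 0*(-368) + 454 = 0 + 454 = 454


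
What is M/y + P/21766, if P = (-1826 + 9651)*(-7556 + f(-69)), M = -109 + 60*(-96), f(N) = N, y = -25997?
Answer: -1550999508471/565850702 ≈ -2741.0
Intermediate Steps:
M = -5869 (M = -109 - 5760 = -5869)
P = -59665625 (P = (-1826 + 9651)*(-7556 - 69) = 7825*(-7625) = -59665625)
M/y + P/21766 = -5869/(-25997) - 59665625/21766 = -5869*(-1/25997) - 59665625*1/21766 = 5869/25997 - 59665625/21766 = -1550999508471/565850702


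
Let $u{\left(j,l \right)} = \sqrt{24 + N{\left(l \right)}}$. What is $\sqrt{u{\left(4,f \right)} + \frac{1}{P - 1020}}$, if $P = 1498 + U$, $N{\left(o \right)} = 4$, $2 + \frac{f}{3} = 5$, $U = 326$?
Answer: $\frac{\sqrt{201 + 323208 \sqrt{7}}}{402} \approx 2.3006$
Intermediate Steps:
$f = 9$ ($f = -6 + 3 \cdot 5 = -6 + 15 = 9$)
$P = 1824$ ($P = 1498 + 326 = 1824$)
$u{\left(j,l \right)} = 2 \sqrt{7}$ ($u{\left(j,l \right)} = \sqrt{24 + 4} = \sqrt{28} = 2 \sqrt{7}$)
$\sqrt{u{\left(4,f \right)} + \frac{1}{P - 1020}} = \sqrt{2 \sqrt{7} + \frac{1}{1824 - 1020}} = \sqrt{2 \sqrt{7} + \frac{1}{804}} = \sqrt{\frac{1}{804} + 2 \sqrt{7}}$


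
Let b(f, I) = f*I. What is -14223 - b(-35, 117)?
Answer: -10128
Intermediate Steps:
b(f, I) = I*f
-14223 - b(-35, 117) = -14223 - 117*(-35) = -14223 - 1*(-4095) = -14223 + 4095 = -10128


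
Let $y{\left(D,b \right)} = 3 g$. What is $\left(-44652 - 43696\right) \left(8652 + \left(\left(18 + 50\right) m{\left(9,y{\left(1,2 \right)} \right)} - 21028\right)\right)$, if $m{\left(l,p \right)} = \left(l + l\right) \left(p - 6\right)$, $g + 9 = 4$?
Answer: $3364291840$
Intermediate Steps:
$g = -5$ ($g = -9 + 4 = -5$)
$y{\left(D,b \right)} = -15$ ($y{\left(D,b \right)} = 3 \left(-5\right) = -15$)
$m{\left(l,p \right)} = 2 l \left(-6 + p\right)$
$\left(-44652 - 43696\right) \left(8652 + \left(\left(18 + 50\right) m{\left(9,y{\left(1,2 \right)} \right)} - 21028\right)\right) = \left(-44652 - 43696\right) \left(8652 + \left(\left(18 + 50\right) 2 \cdot 9 \left(-6 - 15\right) - 21028\right)\right) = - 88348 \left(8652 + \left(68 \cdot 2 \cdot 9 \left(-21\right) - 21028\right)\right) = - 88348 \left(8652 + \left(68 \left(-378\right) - 21028\right)\right) = - 88348 \left(8652 - 46732\right) = \left(-88348\right) \left(-38080\right) = 3364291840$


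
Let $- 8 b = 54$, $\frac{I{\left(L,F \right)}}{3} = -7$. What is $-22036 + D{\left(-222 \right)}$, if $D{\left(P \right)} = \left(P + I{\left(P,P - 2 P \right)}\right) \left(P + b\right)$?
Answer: $\frac{134201}{4} \approx 33550.0$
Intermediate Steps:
$I{\left(L,F \right)} = -21$ ($I{\left(L,F \right)} = 3 \left(-7\right) = -21$)
$b = - \frac{27}{4}$ ($b = \left(- \frac{1}{8}\right) 54 = - \frac{27}{4} \approx -6.75$)
$D{\left(P \right)} = \left(-21 + P\right) \left(- \frac{27}{4} + P\right)$ ($D{\left(P \right)} = \left(P - 21\right) \left(P - \frac{27}{4}\right) = \left(-21 + P\right) \left(- \frac{27}{4} + P\right)$)
$-22036 + D{\left(-222 \right)} = -22036 + \left(\frac{567}{4} + \left(-222\right)^{2} - - \frac{12321}{2}\right) = -22036 + \left(\frac{567}{4} + 49284 + \frac{12321}{2}\right) = -22036 + \frac{222345}{4} = \frac{134201}{4}$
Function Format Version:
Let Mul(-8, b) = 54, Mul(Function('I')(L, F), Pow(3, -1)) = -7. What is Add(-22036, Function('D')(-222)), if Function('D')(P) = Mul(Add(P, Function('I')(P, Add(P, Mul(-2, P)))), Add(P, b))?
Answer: Rational(134201, 4) ≈ 33550.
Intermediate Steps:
Function('I')(L, F) = -21 (Function('I')(L, F) = Mul(3, -7) = -21)
b = Rational(-27, 4) (b = Mul(Rational(-1, 8), 54) = Rational(-27, 4) ≈ -6.7500)
Function('D')(P) = Mul(Add(-21, P), Add(Rational(-27, 4), P)) (Function('D')(P) = Mul(Add(P, -21), Add(P, Rational(-27, 4))) = Mul(Add(-21, P), Add(Rational(-27, 4), P)))
Add(-22036, Function('D')(-222)) = Add(-22036, Add(Rational(567, 4), Pow(-222, 2), Mul(Rational(-111, 4), -222))) = Add(-22036, Add(Rational(567, 4), 49284, Rational(12321, 2))) = Add(-22036, Rational(222345, 4)) = Rational(134201, 4)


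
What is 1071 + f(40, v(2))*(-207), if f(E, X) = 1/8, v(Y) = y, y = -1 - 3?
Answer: 8361/8 ≈ 1045.1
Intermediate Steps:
y = -4
v(Y) = -4
f(E, X) = ⅛
1071 + f(40, v(2))*(-207) = 1071 + (⅛)*(-207) = 1071 - 207/8 = 8361/8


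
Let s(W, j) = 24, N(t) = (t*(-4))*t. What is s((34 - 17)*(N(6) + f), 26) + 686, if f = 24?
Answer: 710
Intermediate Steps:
N(t) = -4*t² (N(t) = (-4*t)*t = -4*t²)
s((34 - 17)*(N(6) + f), 26) + 686 = 24 + 686 = 710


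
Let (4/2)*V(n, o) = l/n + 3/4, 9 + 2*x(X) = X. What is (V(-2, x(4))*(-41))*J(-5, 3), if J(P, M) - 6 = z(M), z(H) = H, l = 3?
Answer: 1107/8 ≈ 138.38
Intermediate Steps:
x(X) = -9/2 + X/2
J(P, M) = 6 + M
V(n, o) = 3/8 + 3/(2*n) (V(n, o) = (3/n + 3/4)/2 = (3/n + 3*(¼))/2 = (3/n + ¾)/2 = (¾ + 3/n)/2 = 3/8 + 3/(2*n))
(V(-2, x(4))*(-41))*J(-5, 3) = (((3/8)*(4 - 2)/(-2))*(-41))*(6 + 3) = (((3/8)*(-½)*2)*(-41))*9 = -3/8*(-41)*9 = (123/8)*9 = 1107/8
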